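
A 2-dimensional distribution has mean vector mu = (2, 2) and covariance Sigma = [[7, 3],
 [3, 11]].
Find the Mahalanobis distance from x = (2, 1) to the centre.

Step 1 — centre the observation: (x - mu) = (0, -1).

Step 2 — invert Sigma. det(Sigma) = 7·11 - (3)² = 68.
  Sigma^{-1} = (1/det) · [[d, -b], [-b, a]] = [[0.1618, -0.0441],
 [-0.0441, 0.1029]].

Step 3 — form the quadratic (x - mu)^T · Sigma^{-1} · (x - mu):
  Sigma^{-1} · (x - mu) = (0.0441, -0.1029).
  (x - mu)^T · [Sigma^{-1} · (x - mu)] = (0)·(0.0441) + (-1)·(-0.1029) = 0.1029.

Step 4 — take square root: d = √(0.1029) ≈ 0.3208.

d(x, mu) = √(0.1029) ≈ 0.3208


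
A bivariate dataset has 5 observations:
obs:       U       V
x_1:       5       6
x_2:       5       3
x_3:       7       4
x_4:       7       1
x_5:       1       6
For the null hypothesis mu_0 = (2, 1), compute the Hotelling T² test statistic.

Step 1 — sample mean vector:
  mean(U) = (5 + 5 + 7 + 7 + 1) / 5 = 25/5 = 5
  mean(V) = (6 + 3 + 4 + 1 + 6) / 5 = 20/5 = 4
  x̄ = (5, 4),  deviation x̄ - mu_0 = (5, 4) - (2, 1) = (3, 3).

Step 2 — sample covariance matrix, S[i,j] = (1/(n-1)) · Σ_k (x_{k,i} - mean_i) · (x_{k,j} - mean_j), divisor n-1 = 4:
  S[U,U] = ((0)·(0) + (0)·(0) + (2)·(2) + (2)·(2) + (-4)·(-4)) / 4 = 24/4 = 6
  S[U,V] = ((0)·(2) + (0)·(-1) + (2)·(0) + (2)·(-3) + (-4)·(2)) / 4 = -14/4 = -3.5
  S[V,V] = ((2)·(2) + (-1)·(-1) + (0)·(0) + (-3)·(-3) + (2)·(2)) / 4 = 18/4 = 4.5
  S = [[6, -3.5],
 [-3.5, 4.5]].

Step 3 — invert S. det(S) = 6·4.5 - (-3.5)² = 14.75.
  S^{-1} = (1/det) · [[d, -b], [-b, a]] = [[0.3051, 0.2373],
 [0.2373, 0.4068]].

Step 4 — quadratic form (x̄ - mu_0)^T · S^{-1} · (x̄ - mu_0):
  S^{-1} · (x̄ - mu_0) = (1.6271, 1.9322),
  (x̄ - mu_0)^T · [...] = (3)·(1.6271) + (3)·(1.9322) = 10.678.

Step 5 — scale by n: T² = 5 · 10.678 = 53.3898.

T² ≈ 53.3898


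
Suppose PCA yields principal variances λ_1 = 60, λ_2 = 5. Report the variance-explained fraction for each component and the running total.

Step 1 — total variance = trace(Sigma) = Σ λ_i = 60 + 5 = 65.

Step 2 — fraction explained by component i = λ_i / Σ λ:
  PC1: 60/65 = 0.9231
  PC2: 5/65 = 0.0769

Step 3 — cumulative fraction after k components = (λ_1 + ... + λ_k) / Σ λ:
  k = 1: 60/65 = 0.9231
  k = 2: (60 + 5)/65 = 65/65 = 1

Summary (fraction, with percent):

explained: PC1 0.9231 (92.31%), PC2 0.0769 (7.69%);  cumulative: 0.9231, 1


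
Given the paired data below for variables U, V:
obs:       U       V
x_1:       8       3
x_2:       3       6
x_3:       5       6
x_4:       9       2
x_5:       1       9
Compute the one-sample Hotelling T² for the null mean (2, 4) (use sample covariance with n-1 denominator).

Step 1 — sample mean vector:
  mean(U) = (8 + 3 + 5 + 9 + 1) / 5 = 26/5 = 5.2
  mean(V) = (3 + 6 + 6 + 2 + 9) / 5 = 26/5 = 5.2
  x̄ = (5.2, 5.2),  deviation x̄ - mu_0 = (5.2, 5.2) - (2, 4) = (3.2, 1.2).

Step 2 — sample covariance matrix, S[i,j] = (1/(n-1)) · Σ_k (x_{k,i} - mean_i) · (x_{k,j} - mean_j), divisor n-1 = 4:
  S[U,U] = ((2.8)·(2.8) + (-2.2)·(-2.2) + (-0.2)·(-0.2) + (3.8)·(3.8) + (-4.2)·(-4.2)) / 4 = 44.8/4 = 11.2
  S[U,V] = ((2.8)·(-2.2) + (-2.2)·(0.8) + (-0.2)·(0.8) + (3.8)·(-3.2) + (-4.2)·(3.8)) / 4 = -36.2/4 = -9.05
  S[V,V] = ((-2.2)·(-2.2) + (0.8)·(0.8) + (0.8)·(0.8) + (-3.2)·(-3.2) + (3.8)·(3.8)) / 4 = 30.8/4 = 7.7
  S = [[11.2, -9.05],
 [-9.05, 7.7]].

Step 3 — invert S. det(S) = 11.2·7.7 - (-9.05)² = 4.3375.
  S^{-1} = (1/det) · [[d, -b], [-b, a]] = [[1.7752, 2.0865],
 [2.0865, 2.5821]].

Step 4 — quadratic form (x̄ - mu_0)^T · S^{-1} · (x̄ - mu_0):
  S^{-1} · (x̄ - mu_0) = (8.1844, 9.7752),
  (x̄ - mu_0)^T · [...] = (3.2)·(8.1844) + (1.2)·(9.7752) = 37.9205.

Step 5 — scale by n: T² = 5 · 37.9205 = 189.6023.

T² ≈ 189.6023


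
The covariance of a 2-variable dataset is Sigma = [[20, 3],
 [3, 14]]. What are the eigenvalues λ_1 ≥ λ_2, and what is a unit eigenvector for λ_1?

Step 1 — characteristic polynomial of 2×2 Sigma:
  det(Sigma - λI) = λ² - trace · λ + det = 0.
  trace = 20 + 14 = 34, det = 20·14 - (3)² = 271.
Step 2 — discriminant:
  Δ = trace² - 4·det = 1156 - 1084 = 72.
Step 3 — eigenvalues:
  λ = (trace ± √Δ)/2 = (34 ± 8.4853)/2,
  λ_1 = 21.2426,  λ_2 = 12.7574.

Step 4 — unit eigenvector for λ_1: solve (Sigma - λ_1 I)v = 0. First row:
  (20 - 21.2426)·v_x + (3)·v_y = 0, i.e. (-1.2426)·v_x + (3)·v_y = 0,
  so v ∝ (b, λ_1 - a) = (3, 1.2426) = u.
  ||u|| = √((3)² + (1.2426)²) = √(10.5442) ≈ 3.2472,
  v_1 = u/||u|| ≈ (0.9239, 0.3827) (||v_1|| = 1).

λ_1 = 21.2426,  λ_2 = 12.7574;  v_1 ≈ (0.9239, 0.3827)


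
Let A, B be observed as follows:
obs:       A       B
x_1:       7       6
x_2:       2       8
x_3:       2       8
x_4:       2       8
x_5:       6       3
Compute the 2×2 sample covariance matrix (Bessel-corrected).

Step 1 — column means:
  mean(A) = (7 + 2 + 2 + 2 + 6) / 5 = 19/5 = 3.8
  mean(B) = (6 + 8 + 8 + 8 + 3) / 5 = 33/5 = 6.6

Step 2 — sample covariance S[i,j] = (1/(n-1)) · Σ_k (x_{k,i} - mean_i) · (x_{k,j} - mean_j), with n-1 = 4.
  S[A,A] = ((3.2)·(3.2) + (-1.8)·(-1.8) + (-1.8)·(-1.8) + (-1.8)·(-1.8) + (2.2)·(2.2)) / 4 = 24.8/4 = 6.2
  S[A,B] = ((3.2)·(-0.6) + (-1.8)·(1.4) + (-1.8)·(1.4) + (-1.8)·(1.4) + (2.2)·(-3.6)) / 4 = -17.4/4 = -4.35
  S[B,B] = ((-0.6)·(-0.6) + (1.4)·(1.4) + (1.4)·(1.4) + (1.4)·(1.4) + (-3.6)·(-3.6)) / 4 = 19.2/4 = 4.8

S is symmetric (S[j,i] = S[i,j]). Assembling:

S = [[6.2, -4.35],
 [-4.35, 4.8]]


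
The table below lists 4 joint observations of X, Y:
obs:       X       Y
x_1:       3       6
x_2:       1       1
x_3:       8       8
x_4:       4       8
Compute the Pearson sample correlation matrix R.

Step 1 — column means:
  mean(X) = (3 + 1 + 8 + 4) / 4 = 16/4 = 4
  mean(Y) = (6 + 1 + 8 + 8) / 4 = 23/4 = 5.75

Step 2 — sample variances and covariances s[i,j] = (1/(n-1)) · Σ_k (x_{k,i} - mean_i) · (x_{k,j} - mean_j), with n-1 = 3:
  s[X,X] = ((-1)·(-1) + (-3)·(-3) + (4)·(4) + (0)·(0)) / 3 = 26/3 = 8.6667
  s[X,Y] = ((-1)·(0.25) + (-3)·(-4.75) + (4)·(2.25) + (0)·(2.25)) / 3 = 23/3 = 7.6667
  s[Y,Y] = ((0.25)·(0.25) + (-4.75)·(-4.75) + (2.25)·(2.25) + (2.25)·(2.25)) / 3 = 32.75/3 = 10.9167
  Sample standard deviations s_i = √(s[i,i]):
  s(X) = √(8.6667) = 2.9439
  s(Y) = √(10.9167) = 3.304

Step 3 — r_{ij} = s_{ij} / (s_i · s_j):
  r[X,X] = 1 (diagonal).
  r[X,Y] = 7.6667 / (2.9439 · 3.304) = 7.6667 / 9.7268 = 0.7882
  r[Y,Y] = 1 (diagonal).

R is symmetric with unit diagonal. Assembling:

R = [[1, 0.7882],
 [0.7882, 1]]


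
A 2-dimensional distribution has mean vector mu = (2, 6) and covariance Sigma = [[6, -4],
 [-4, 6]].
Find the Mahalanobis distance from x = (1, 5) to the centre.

Step 1 — centre the observation: (x - mu) = (-1, -1).

Step 2 — invert Sigma. det(Sigma) = 6·6 - (-4)² = 20.
  Sigma^{-1} = (1/det) · [[d, -b], [-b, a]] = [[0.3, 0.2],
 [0.2, 0.3]].

Step 3 — form the quadratic (x - mu)^T · Sigma^{-1} · (x - mu):
  Sigma^{-1} · (x - mu) = (-0.5, -0.5).
  (x - mu)^T · [Sigma^{-1} · (x - mu)] = (-1)·(-0.5) + (-1)·(-0.5) = 1.

Step 4 — take square root: d = √(1) ≈ 1.

d(x, mu) = √(1) ≈ 1


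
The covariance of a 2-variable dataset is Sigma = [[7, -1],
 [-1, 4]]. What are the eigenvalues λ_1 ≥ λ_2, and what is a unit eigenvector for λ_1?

Step 1 — characteristic polynomial of 2×2 Sigma:
  det(Sigma - λI) = λ² - trace · λ + det = 0.
  trace = 7 + 4 = 11, det = 7·4 - (-1)² = 27.
Step 2 — discriminant:
  Δ = trace² - 4·det = 121 - 108 = 13.
Step 3 — eigenvalues:
  λ = (trace ± √Δ)/2 = (11 ± 3.6056)/2,
  λ_1 = 7.3028,  λ_2 = 3.6972.

Step 4 — unit eigenvector for λ_1: solve (Sigma - λ_1 I)v = 0. First row:
  (7 - 7.3028)·v_x + (-1)·v_y = 0, i.e. (-0.3028)·v_x + (-1)·v_y = 0,
  so v ∝ (b, λ_1 - a) = (-1, 0.3028); multiply by -1 so the first entry is positive: u = (1, -0.3028).
  ||u|| = √((1)² + (-0.3028)²) = √(1.0917) ≈ 1.0448,
  v_1 = u/||u|| ≈ (0.9571, -0.2898) (||v_1|| = 1).

λ_1 = 7.3028,  λ_2 = 3.6972;  v_1 ≈ (0.9571, -0.2898)


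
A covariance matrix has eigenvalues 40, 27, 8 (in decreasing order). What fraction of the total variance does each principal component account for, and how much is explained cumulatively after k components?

Step 1 — total variance = trace(Sigma) = Σ λ_i = 40 + 27 + 8 = 75.

Step 2 — fraction explained by component i = λ_i / Σ λ:
  PC1: 40/75 = 0.5333
  PC2: 27/75 = 0.36
  PC3: 8/75 = 0.1067

Step 3 — cumulative fraction after k components = (λ_1 + ... + λ_k) / Σ λ:
  k = 1: 40/75 = 0.5333
  k = 2: (40 + 27)/75 = 67/75 = 0.8933
  k = 3: (40 + 27 + 8)/75 = 75/75 = 1

Summary (fraction, with percent):

explained: PC1 0.5333 (53.33%), PC2 0.36 (36%), PC3 0.1067 (10.67%);  cumulative: 0.5333, 0.8933, 1


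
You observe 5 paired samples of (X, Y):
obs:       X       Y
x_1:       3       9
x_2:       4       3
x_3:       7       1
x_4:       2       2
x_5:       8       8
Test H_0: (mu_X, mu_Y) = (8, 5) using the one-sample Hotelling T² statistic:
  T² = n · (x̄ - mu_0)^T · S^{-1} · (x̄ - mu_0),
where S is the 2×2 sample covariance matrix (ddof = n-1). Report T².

Step 1 — sample mean vector:
  mean(X) = (3 + 4 + 7 + 2 + 8) / 5 = 24/5 = 4.8
  mean(Y) = (9 + 3 + 1 + 2 + 8) / 5 = 23/5 = 4.6
  x̄ = (4.8, 4.6),  deviation x̄ - mu_0 = (4.8, 4.6) - (8, 5) = (-3.2, -0.4).

Step 2 — sample covariance matrix, S[i,j] = (1/(n-1)) · Σ_k (x_{k,i} - mean_i) · (x_{k,j} - mean_j), divisor n-1 = 4:
  S[X,X] = ((-1.8)·(-1.8) + (-0.8)·(-0.8) + (2.2)·(2.2) + (-2.8)·(-2.8) + (3.2)·(3.2)) / 4 = 26.8/4 = 6.7
  S[X,Y] = ((-1.8)·(4.4) + (-0.8)·(-1.6) + (2.2)·(-3.6) + (-2.8)·(-2.6) + (3.2)·(3.4)) / 4 = 3.6/4 = 0.9
  S[Y,Y] = ((4.4)·(4.4) + (-1.6)·(-1.6) + (-3.6)·(-3.6) + (-2.6)·(-2.6) + (3.4)·(3.4)) / 4 = 53.2/4 = 13.3
  S = [[6.7, 0.9],
 [0.9, 13.3]].

Step 3 — invert S. det(S) = 6.7·13.3 - (0.9)² = 88.3.
  S^{-1} = (1/det) · [[d, -b], [-b, a]] = [[0.1506, -0.0102],
 [-0.0102, 0.0759]].

Step 4 — quadratic form (x̄ - mu_0)^T · S^{-1} · (x̄ - mu_0):
  S^{-1} · (x̄ - mu_0) = (-0.4779, 0.0023),
  (x̄ - mu_0)^T · [...] = (-3.2)·(-0.4779) + (-0.4)·(0.0023) = 1.5284.

Step 5 — scale by n: T² = 5 · 1.5284 = 7.6421.

T² ≈ 7.6421


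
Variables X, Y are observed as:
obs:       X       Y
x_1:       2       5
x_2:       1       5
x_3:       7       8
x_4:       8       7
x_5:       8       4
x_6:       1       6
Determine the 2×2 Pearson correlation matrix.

Step 1 — column means:
  mean(X) = (2 + 1 + 7 + 8 + 8 + 1) / 6 = 27/6 = 4.5
  mean(Y) = (5 + 5 + 8 + 7 + 4 + 6) / 6 = 35/6 = 5.8333

Step 2 — sample variances and covariances s[i,j] = (1/(n-1)) · Σ_k (x_{k,i} - mean_i) · (x_{k,j} - mean_j), with n-1 = 5:
  s[X,X] = ((-2.5)·(-2.5) + (-3.5)·(-3.5) + (2.5)·(2.5) + (3.5)·(3.5) + (3.5)·(3.5) + (-3.5)·(-3.5)) / 5 = 61.5/5 = 12.3
  s[X,Y] = ((-2.5)·(-0.8333) + (-3.5)·(-0.8333) + (2.5)·(2.1667) + (3.5)·(1.1667) + (3.5)·(-1.8333) + (-3.5)·(0.1667)) / 5 = 7.5/5 = 1.5
  s[Y,Y] = ((-0.8333)·(-0.8333) + (-0.8333)·(-0.8333) + (2.1667)·(2.1667) + (1.1667)·(1.1667) + (-1.8333)·(-1.8333) + (0.1667)·(0.1667)) / 5 = 10.8333/5 = 2.1667
  Sample standard deviations s_i = √(s[i,i]):
  s(X) = √(12.3) = 3.5071
  s(Y) = √(2.1667) = 1.472

Step 3 — r_{ij} = s_{ij} / (s_i · s_j):
  r[X,X] = 1 (diagonal).
  r[X,Y] = 1.5 / (3.5071 · 1.472) = 1.5 / 5.1624 = 0.2906
  r[Y,Y] = 1 (diagonal).

R is symmetric with unit diagonal. Assembling:

R = [[1, 0.2906],
 [0.2906, 1]]


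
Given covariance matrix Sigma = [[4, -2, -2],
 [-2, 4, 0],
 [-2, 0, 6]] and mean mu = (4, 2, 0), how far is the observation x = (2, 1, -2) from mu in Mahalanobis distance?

Step 1 — centre the observation: (x - mu) = (-2, -1, -2).

Step 2 — invert Sigma (cofactor / det for 3×3, or solve directly):
  Sigma^{-1} = [[0.4286, 0.2143, 0.1429],
 [0.2143, 0.3571, 0.0714],
 [0.1429, 0.0714, 0.2143]].

Step 3 — form the quadratic (x - mu)^T · Sigma^{-1} · (x - mu):
  Sigma^{-1} · (x - mu) = (-1.3571, -0.9286, -0.7857).
  (x - mu)^T · [Sigma^{-1} · (x - mu)] = (-2)·(-1.3571) + (-1)·(-0.9286) + (-2)·(-0.7857) = 5.2143.

Step 4 — take square root: d = √(5.2143) ≈ 2.2835.

d(x, mu) = √(5.2143) ≈ 2.2835


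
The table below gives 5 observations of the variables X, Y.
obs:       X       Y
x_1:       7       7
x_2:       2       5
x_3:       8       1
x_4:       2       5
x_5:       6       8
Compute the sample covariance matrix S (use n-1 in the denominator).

Step 1 — column means:
  mean(X) = (7 + 2 + 8 + 2 + 6) / 5 = 25/5 = 5
  mean(Y) = (7 + 5 + 1 + 5 + 8) / 5 = 26/5 = 5.2

Step 2 — sample covariance S[i,j] = (1/(n-1)) · Σ_k (x_{k,i} - mean_i) · (x_{k,j} - mean_j), with n-1 = 4.
  S[X,X] = ((2)·(2) + (-3)·(-3) + (3)·(3) + (-3)·(-3) + (1)·(1)) / 4 = 32/4 = 8
  S[X,Y] = ((2)·(1.8) + (-3)·(-0.2) + (3)·(-4.2) + (-3)·(-0.2) + (1)·(2.8)) / 4 = -5/4 = -1.25
  S[Y,Y] = ((1.8)·(1.8) + (-0.2)·(-0.2) + (-4.2)·(-4.2) + (-0.2)·(-0.2) + (2.8)·(2.8)) / 4 = 28.8/4 = 7.2

S is symmetric (S[j,i] = S[i,j]). Assembling:

S = [[8, -1.25],
 [-1.25, 7.2]]


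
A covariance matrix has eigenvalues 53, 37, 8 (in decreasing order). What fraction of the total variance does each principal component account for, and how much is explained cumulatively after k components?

Step 1 — total variance = trace(Sigma) = Σ λ_i = 53 + 37 + 8 = 98.

Step 2 — fraction explained by component i = λ_i / Σ λ:
  PC1: 53/98 = 0.5408
  PC2: 37/98 = 0.3776
  PC3: 8/98 = 0.0816

Step 3 — cumulative fraction after k components = (λ_1 + ... + λ_k) / Σ λ:
  k = 1: 53/98 = 0.5408
  k = 2: (53 + 37)/98 = 90/98 = 0.9184
  k = 3: (53 + 37 + 8)/98 = 98/98 = 1

Summary (fraction, with percent):

explained: PC1 0.5408 (54.08%), PC2 0.3776 (37.76%), PC3 0.0816 (8.16%);  cumulative: 0.5408, 0.9184, 1


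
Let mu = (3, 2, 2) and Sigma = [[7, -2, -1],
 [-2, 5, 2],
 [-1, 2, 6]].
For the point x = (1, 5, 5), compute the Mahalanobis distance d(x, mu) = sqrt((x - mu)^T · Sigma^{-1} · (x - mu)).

Step 1 — centre the observation: (x - mu) = (-2, 3, 3).

Step 2 — invert Sigma (cofactor / det for 3×3, or solve directly):
  Sigma^{-1} = [[0.1615, 0.0621, 0.0062],
 [0.0621, 0.2547, -0.0745],
 [0.0062, -0.0745, 0.1925]].

Step 3 — form the quadratic (x - mu)^T · Sigma^{-1} · (x - mu):
  Sigma^{-1} · (x - mu) = (-0.118, 0.4161, 0.3416).
  (x - mu)^T · [Sigma^{-1} · (x - mu)] = (-2)·(-0.118) + (3)·(0.4161) + (3)·(0.3416) = 2.5093.

Step 4 — take square root: d = √(2.5093) ≈ 1.5841.

d(x, mu) = √(2.5093) ≈ 1.5841


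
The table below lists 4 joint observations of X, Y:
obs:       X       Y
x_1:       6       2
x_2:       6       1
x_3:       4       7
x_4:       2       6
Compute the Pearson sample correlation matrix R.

Step 1 — column means:
  mean(X) = (6 + 6 + 4 + 2) / 4 = 18/4 = 4.5
  mean(Y) = (2 + 1 + 7 + 6) / 4 = 16/4 = 4

Step 2 — sample variances and covariances s[i,j] = (1/(n-1)) · Σ_k (x_{k,i} - mean_i) · (x_{k,j} - mean_j), with n-1 = 3:
  s[X,X] = ((1.5)·(1.5) + (1.5)·(1.5) + (-0.5)·(-0.5) + (-2.5)·(-2.5)) / 3 = 11/3 = 3.6667
  s[X,Y] = ((1.5)·(-2) + (1.5)·(-3) + (-0.5)·(3) + (-2.5)·(2)) / 3 = -14/3 = -4.6667
  s[Y,Y] = ((-2)·(-2) + (-3)·(-3) + (3)·(3) + (2)·(2)) / 3 = 26/3 = 8.6667
  Sample standard deviations s_i = √(s[i,i]):
  s(X) = √(3.6667) = 1.9149
  s(Y) = √(8.6667) = 2.9439

Step 3 — r_{ij} = s_{ij} / (s_i · s_j):
  r[X,X] = 1 (diagonal).
  r[X,Y] = -4.6667 / (1.9149 · 2.9439) = -4.6667 / 5.6372 = -0.8278
  r[Y,Y] = 1 (diagonal).

R is symmetric with unit diagonal. Assembling:

R = [[1, -0.8278],
 [-0.8278, 1]]


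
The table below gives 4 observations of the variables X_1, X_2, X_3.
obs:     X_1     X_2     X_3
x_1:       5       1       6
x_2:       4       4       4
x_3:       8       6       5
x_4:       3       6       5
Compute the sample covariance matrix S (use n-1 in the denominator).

Step 1 — column means:
  mean(X_1) = (5 + 4 + 8 + 3) / 4 = 20/4 = 5
  mean(X_2) = (1 + 4 + 6 + 6) / 4 = 17/4 = 4.25
  mean(X_3) = (6 + 4 + 5 + 5) / 4 = 20/4 = 5

Step 2 — sample covariance S[i,j] = (1/(n-1)) · Σ_k (x_{k,i} - mean_i) · (x_{k,j} - mean_j), with n-1 = 3.
  S[X_1,X_1] = ((0)·(0) + (-1)·(-1) + (3)·(3) + (-2)·(-2)) / 3 = 14/3 = 4.6667
  S[X_1,X_2] = ((0)·(-3.25) + (-1)·(-0.25) + (3)·(1.75) + (-2)·(1.75)) / 3 = 2/3 = 0.6667
  S[X_1,X_3] = ((0)·(1) + (-1)·(-1) + (3)·(0) + (-2)·(0)) / 3 = 1/3 = 0.3333
  S[X_2,X_2] = ((-3.25)·(-3.25) + (-0.25)·(-0.25) + (1.75)·(1.75) + (1.75)·(1.75)) / 3 = 16.75/3 = 5.5833
  S[X_2,X_3] = ((-3.25)·(1) + (-0.25)·(-1) + (1.75)·(0) + (1.75)·(0)) / 3 = -3/3 = -1
  S[X_3,X_3] = ((1)·(1) + (-1)·(-1) + (0)·(0) + (0)·(0)) / 3 = 2/3 = 0.6667

S is symmetric (S[j,i] = S[i,j]). Assembling:

S = [[4.6667, 0.6667, 0.3333],
 [0.6667, 5.5833, -1],
 [0.3333, -1, 0.6667]]


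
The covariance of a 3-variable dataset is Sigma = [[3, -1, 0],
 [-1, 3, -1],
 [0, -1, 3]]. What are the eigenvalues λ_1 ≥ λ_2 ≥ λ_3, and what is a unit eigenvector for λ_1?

Step 1 — characteristic polynomial p(λ) = det(λI - Sigma) = λ³ - tr·λ² + c_1·λ - det, where tr = trace, c_1 = sum of the principal 2×2 minors, det = det(Sigma):
  tr = 3 + 3 + 3 = 9,
  c_1 = (3·3 - (-1)²) + (3·3 - (0)²) + (3·3 - (-1)²) = 8 + 9 + 8 = 25,
  det = 3·(3·3 - (-1)²) - (-1)·((-1)·3 - (-1)·(0)) + (0)·((-1)·(-1) - 3·(0)) = 3·(8) - (-1)·(-3) + (0)·(1) = 21.
  So p(λ) = λ³ - 9λ² + 25λ - 21.
Step 2 — look for an integer root (rational root theorem: any rational root is an integer divisor of 21). Testing λ = 3:
  p(3) = 27 - 81 + 75 - 21 = 0  ✓
  Dividing out (λ - 3): p(λ) = (λ - 3)(λ² - 6λ + 7).
Step 3 — remaining eigenvalues from the quadratic λ² - 6λ + 7 = 0:
  Δ = 6² - 4·7 = 36 - 28 = 8,  λ = (6 ± √8)/2 = (6 ± 2.8284)/2 ≈ 4.4142 or 1.5858.
  Sorted: λ_1 = 4.4142,  λ_2 = 3,  λ_3 = 1.5858  (check: sum = 9 = tr ✓).

Step 4 — unit eigenvector for λ_1 ≈ 4.4142: v spans the null space of (Sigma - λ_1 I), whose rows are
  r_1 = (-1.4142, -1, 0),  r_2 = (-1, -1.4142, -1),  r_3 = (0, -1, -1.4142).
  v is orthogonal to every row, so take v ∝ r_1 × r_2 = ((-1)·(-1) - (0)·(-1.4142), (0)·(-1) - (-1.4142)·(-1), (-1.4142)·(-1.4142) - (-1)·(-1)) ≈ (1, -1.4142, 1).
  Let u = (1, -1.4142, 1).
  ||u|| = √((1)² + (-1.4142)² + (1)²) = √(4) ≈ 2,  v_1 = u/||u|| ≈ (0.5, -0.7071, 0.5) (||v_1|| = 1).

λ_1 = 4.4142,  λ_2 = 3,  λ_3 = 1.5858;  v_1 ≈ (0.5, -0.7071, 0.5)


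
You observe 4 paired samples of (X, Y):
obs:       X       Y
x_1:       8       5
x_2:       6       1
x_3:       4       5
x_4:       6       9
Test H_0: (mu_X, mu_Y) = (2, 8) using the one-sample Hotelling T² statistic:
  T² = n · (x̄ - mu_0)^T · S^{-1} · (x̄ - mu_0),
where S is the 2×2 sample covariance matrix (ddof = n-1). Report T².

Step 1 — sample mean vector:
  mean(X) = (8 + 6 + 4 + 6) / 4 = 24/4 = 6
  mean(Y) = (5 + 1 + 5 + 9) / 4 = 20/4 = 5
  x̄ = (6, 5),  deviation x̄ - mu_0 = (6, 5) - (2, 8) = (4, -3).

Step 2 — sample covariance matrix, S[i,j] = (1/(n-1)) · Σ_k (x_{k,i} - mean_i) · (x_{k,j} - mean_j), divisor n-1 = 3:
  S[X,X] = ((2)·(2) + (0)·(0) + (-2)·(-2) + (0)·(0)) / 3 = 8/3 = 2.6667
  S[X,Y] = ((2)·(0) + (0)·(-4) + (-2)·(0) + (0)·(4)) / 3 = 0/3 = 0
  S[Y,Y] = ((0)·(0) + (-4)·(-4) + (0)·(0) + (4)·(4)) / 3 = 32/3 = 10.6667
  S = [[2.6667, 0],
 [0, 10.6667]].

Step 3 — invert S. det(S) = 2.6667·10.6667 - (0)² = 28.4444.
  S^{-1} = (1/det) · [[d, -b], [-b, a]] = [[0.375, 0],
 [0, 0.0938]].

Step 4 — quadratic form (x̄ - mu_0)^T · S^{-1} · (x̄ - mu_0):
  S^{-1} · (x̄ - mu_0) = (1.5, -0.2812),
  (x̄ - mu_0)^T · [...] = (4)·(1.5) + (-3)·(-0.2812) = 6.8438.

Step 5 — scale by n: T² = 4 · 6.8438 = 27.375.

T² ≈ 27.375


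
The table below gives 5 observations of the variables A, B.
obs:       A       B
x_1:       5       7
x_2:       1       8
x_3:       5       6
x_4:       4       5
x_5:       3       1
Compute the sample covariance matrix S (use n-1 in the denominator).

Step 1 — column means:
  mean(A) = (5 + 1 + 5 + 4 + 3) / 5 = 18/5 = 3.6
  mean(B) = (7 + 8 + 6 + 5 + 1) / 5 = 27/5 = 5.4

Step 2 — sample covariance S[i,j] = (1/(n-1)) · Σ_k (x_{k,i} - mean_i) · (x_{k,j} - mean_j), with n-1 = 4.
  S[A,A] = ((1.4)·(1.4) + (-2.6)·(-2.6) + (1.4)·(1.4) + (0.4)·(0.4) + (-0.6)·(-0.6)) / 4 = 11.2/4 = 2.8
  S[A,B] = ((1.4)·(1.6) + (-2.6)·(2.6) + (1.4)·(0.6) + (0.4)·(-0.4) + (-0.6)·(-4.4)) / 4 = -1.2/4 = -0.3
  S[B,B] = ((1.6)·(1.6) + (2.6)·(2.6) + (0.6)·(0.6) + (-0.4)·(-0.4) + (-4.4)·(-4.4)) / 4 = 29.2/4 = 7.3

S is symmetric (S[j,i] = S[i,j]). Assembling:

S = [[2.8, -0.3],
 [-0.3, 7.3]]


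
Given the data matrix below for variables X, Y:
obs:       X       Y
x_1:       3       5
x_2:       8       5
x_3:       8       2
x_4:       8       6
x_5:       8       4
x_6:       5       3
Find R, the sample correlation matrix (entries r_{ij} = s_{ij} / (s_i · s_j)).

Step 1 — column means:
  mean(X) = (3 + 8 + 8 + 8 + 8 + 5) / 6 = 40/6 = 6.6667
  mean(Y) = (5 + 5 + 2 + 6 + 4 + 3) / 6 = 25/6 = 4.1667

Step 2 — sample variances and covariances s[i,j] = (1/(n-1)) · Σ_k (x_{k,i} - mean_i) · (x_{k,j} - mean_j), with n-1 = 5:
  s[X,X] = ((-3.6667)·(-3.6667) + (1.3333)·(1.3333) + (1.3333)·(1.3333) + (1.3333)·(1.3333) + (1.3333)·(1.3333) + (-1.6667)·(-1.6667)) / 5 = 23.3333/5 = 4.6667
  s[X,Y] = ((-3.6667)·(0.8333) + (1.3333)·(0.8333) + (1.3333)·(-2.1667) + (1.3333)·(1.8333) + (1.3333)·(-0.1667) + (-1.6667)·(-1.1667)) / 5 = -0.6667/5 = -0.1333
  s[Y,Y] = ((0.8333)·(0.8333) + (0.8333)·(0.8333) + (-2.1667)·(-2.1667) + (1.8333)·(1.8333) + (-0.1667)·(-0.1667) + (-1.1667)·(-1.1667)) / 5 = 10.8333/5 = 2.1667
  Sample standard deviations s_i = √(s[i,i]):
  s(X) = √(4.6667) = 2.1602
  s(Y) = √(2.1667) = 1.472

Step 3 — r_{ij} = s_{ij} / (s_i · s_j):
  r[X,X] = 1 (diagonal).
  r[X,Y] = -0.1333 / (2.1602 · 1.472) = -0.1333 / 3.1798 = -0.0419
  r[Y,Y] = 1 (diagonal).

R is symmetric with unit diagonal. Assembling:

R = [[1, -0.0419],
 [-0.0419, 1]]


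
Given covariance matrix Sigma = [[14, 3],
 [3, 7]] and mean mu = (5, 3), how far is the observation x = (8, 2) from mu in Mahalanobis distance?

Step 1 — centre the observation: (x - mu) = (3, -1).

Step 2 — invert Sigma. det(Sigma) = 14·7 - (3)² = 89.
  Sigma^{-1} = (1/det) · [[d, -b], [-b, a]] = [[0.0787, -0.0337],
 [-0.0337, 0.1573]].

Step 3 — form the quadratic (x - mu)^T · Sigma^{-1} · (x - mu):
  Sigma^{-1} · (x - mu) = (0.2697, -0.2584).
  (x - mu)^T · [Sigma^{-1} · (x - mu)] = (3)·(0.2697) + (-1)·(-0.2584) = 1.0674.

Step 4 — take square root: d = √(1.0674) ≈ 1.0332.

d(x, mu) = √(1.0674) ≈ 1.0332


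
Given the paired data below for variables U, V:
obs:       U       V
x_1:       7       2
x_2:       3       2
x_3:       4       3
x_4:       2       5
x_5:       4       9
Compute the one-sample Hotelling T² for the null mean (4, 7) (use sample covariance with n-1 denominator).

Step 1 — sample mean vector:
  mean(U) = (7 + 3 + 4 + 2 + 4) / 5 = 20/5 = 4
  mean(V) = (2 + 2 + 3 + 5 + 9) / 5 = 21/5 = 4.2
  x̄ = (4, 4.2),  deviation x̄ - mu_0 = (4, 4.2) - (4, 7) = (0, -2.8).

Step 2 — sample covariance matrix, S[i,j] = (1/(n-1)) · Σ_k (x_{k,i} - mean_i) · (x_{k,j} - mean_j), divisor n-1 = 4:
  S[U,U] = ((3)·(3) + (-1)·(-1) + (0)·(0) + (-2)·(-2) + (0)·(0)) / 4 = 14/4 = 3.5
  S[U,V] = ((3)·(-2.2) + (-1)·(-2.2) + (0)·(-1.2) + (-2)·(0.8) + (0)·(4.8)) / 4 = -6/4 = -1.5
  S[V,V] = ((-2.2)·(-2.2) + (-2.2)·(-2.2) + (-1.2)·(-1.2) + (0.8)·(0.8) + (4.8)·(4.8)) / 4 = 34.8/4 = 8.7
  S = [[3.5, -1.5],
 [-1.5, 8.7]].

Step 3 — invert S. det(S) = 3.5·8.7 - (-1.5)² = 28.2.
  S^{-1} = (1/det) · [[d, -b], [-b, a]] = [[0.3085, 0.0532],
 [0.0532, 0.1241]].

Step 4 — quadratic form (x̄ - mu_0)^T · S^{-1} · (x̄ - mu_0):
  S^{-1} · (x̄ - mu_0) = (-0.1489, -0.3475),
  (x̄ - mu_0)^T · [...] = (0)·(-0.1489) + (-2.8)·(-0.3475) = 0.973.

Step 5 — scale by n: T² = 5 · 0.973 = 4.8652.

T² ≈ 4.8652


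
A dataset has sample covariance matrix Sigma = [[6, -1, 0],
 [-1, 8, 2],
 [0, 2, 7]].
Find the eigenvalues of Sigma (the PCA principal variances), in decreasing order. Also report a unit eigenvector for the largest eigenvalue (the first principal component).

Step 1 — characteristic polynomial p(λ) = det(λI - Sigma) = λ³ - tr·λ² + c_1·λ - det, where tr = trace, c_1 = sum of the principal 2×2 minors, det = det(Sigma):
  tr = 6 + 8 + 7 = 21,
  c_1 = (6·8 - (-1)²) + (6·7 - (0)²) + (8·7 - (2)²) = 47 + 42 + 52 = 141,
  det = 6·(8·7 - (2)²) - (-1)·((-1)·7 - (2)·(0)) + (0)·((-1)·(2) - 8·(0)) = 6·(52) - (-1)·(-7) + (0)·(-2) = 305.
  So p(λ) = λ³ - 21λ² + 141λ - 305.
Step 2 — look for an integer root (rational root theorem: any rational root is an integer divisor of 305). Testing λ = 5:
  p(5) = 125 - 525 + 705 - 305 = 0  ✓
  Dividing out (λ - 5): p(λ) = (λ - 5)(λ² - 16λ + 61).
Step 3 — remaining eigenvalues from the quadratic λ² - 16λ + 61 = 0:
  Δ = 16² - 4·61 = 256 - 244 = 12,  λ = (16 ± √12)/2 = (16 ± 3.4641)/2 ≈ 9.7321 or 6.2679.
  Sorted: λ_1 = 9.7321,  λ_2 = 6.2679,  λ_3 = 5  (check: sum = 21 = tr ✓).

Step 4 — unit eigenvector for λ_1 ≈ 9.7321: v spans the null space of (Sigma - λ_1 I), whose rows are
  r_1 = (-3.7321, -1, 0),  r_2 = (-1, -1.7321, 2),  r_3 = (0, 2, -2.7321).
  v is orthogonal to every row, so take v ∝ r_1 × r_2 = ((-1)·(2) - (0)·(-1.7321), (0)·(-1) - (-3.7321)·(2), (-3.7321)·(-1.7321) - (-1)·(-1)) ≈ (-2, 7.4641, 5.4641).
  Rescale (multiply by -1 so the first nonzero entry is positive): u = (2, -7.4641, -5.4641).
  ||u|| = √((2)² + (-7.4641)² + (-5.4641)²) = √(89.5692) ≈ 9.4641,  v_1 = u/||u|| ≈ (0.2113, -0.7887, -0.5774) (||v_1|| = 1).

λ_1 = 9.7321,  λ_2 = 6.2679,  λ_3 = 5;  v_1 ≈ (0.2113, -0.7887, -0.5774)


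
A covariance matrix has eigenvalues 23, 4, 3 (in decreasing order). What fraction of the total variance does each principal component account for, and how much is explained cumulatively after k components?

Step 1 — total variance = trace(Sigma) = Σ λ_i = 23 + 4 + 3 = 30.

Step 2 — fraction explained by component i = λ_i / Σ λ:
  PC1: 23/30 = 0.7667
  PC2: 4/30 = 0.1333
  PC3: 3/30 = 0.1

Step 3 — cumulative fraction after k components = (λ_1 + ... + λ_k) / Σ λ:
  k = 1: 23/30 = 0.7667
  k = 2: (23 + 4)/30 = 27/30 = 0.9
  k = 3: (23 + 4 + 3)/30 = 30/30 = 1

Summary (fraction, with percent):

explained: PC1 0.7667 (76.67%), PC2 0.1333 (13.33%), PC3 0.1 (10%);  cumulative: 0.7667, 0.9, 1


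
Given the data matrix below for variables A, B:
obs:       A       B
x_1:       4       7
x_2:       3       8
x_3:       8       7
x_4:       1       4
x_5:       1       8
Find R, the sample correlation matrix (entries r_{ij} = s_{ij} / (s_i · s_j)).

Step 1 — column means:
  mean(A) = (4 + 3 + 8 + 1 + 1) / 5 = 17/5 = 3.4
  mean(B) = (7 + 8 + 7 + 4 + 8) / 5 = 34/5 = 6.8

Step 2 — sample variances and covariances s[i,j] = (1/(n-1)) · Σ_k (x_{k,i} - mean_i) · (x_{k,j} - mean_j), with n-1 = 4:
  s[A,A] = ((0.6)·(0.6) + (-0.4)·(-0.4) + (4.6)·(4.6) + (-2.4)·(-2.4) + (-2.4)·(-2.4)) / 4 = 33.2/4 = 8.3
  s[A,B] = ((0.6)·(0.2) + (-0.4)·(1.2) + (4.6)·(0.2) + (-2.4)·(-2.8) + (-2.4)·(1.2)) / 4 = 4.4/4 = 1.1
  s[B,B] = ((0.2)·(0.2) + (1.2)·(1.2) + (0.2)·(0.2) + (-2.8)·(-2.8) + (1.2)·(1.2)) / 4 = 10.8/4 = 2.7
  Sample standard deviations s_i = √(s[i,i]):
  s(A) = √(8.3) = 2.881
  s(B) = √(2.7) = 1.6432

Step 3 — r_{ij} = s_{ij} / (s_i · s_j):
  r[A,A] = 1 (diagonal).
  r[A,B] = 1.1 / (2.881 · 1.6432) = 1.1 / 4.7339 = 0.2324
  r[B,B] = 1 (diagonal).

R is symmetric with unit diagonal. Assembling:

R = [[1, 0.2324],
 [0.2324, 1]]


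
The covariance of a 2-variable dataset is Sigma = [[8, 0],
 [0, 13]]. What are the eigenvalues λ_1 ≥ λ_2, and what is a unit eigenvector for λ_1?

Step 1 — characteristic polynomial of 2×2 Sigma:
  det(Sigma - λI) = λ² - trace · λ + det = 0.
  trace = 8 + 13 = 21, det = 8·13 - (0)² = 104.
Step 2 — discriminant:
  Δ = trace² - 4·det = 441 - 416 = 25.
Step 3 — eigenvalues:
  λ = (trace ± √Δ)/2 = (21 ± 5)/2,
  λ_1 = 13,  λ_2 = 8.

Step 4 — unit eigenvector for λ_1: Sigma is diagonal, so its eigenvectors are the coordinate axes. λ_1 = 13 is the diagonal entry on the second coordinate axis, hence
  v_1 = (0, 1) (||v_1|| = 1).

λ_1 = 13,  λ_2 = 8;  v_1 ≈ (0, 1)


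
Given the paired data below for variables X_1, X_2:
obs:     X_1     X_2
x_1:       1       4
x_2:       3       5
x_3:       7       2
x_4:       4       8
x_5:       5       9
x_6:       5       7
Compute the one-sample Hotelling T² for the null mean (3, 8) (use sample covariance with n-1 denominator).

Step 1 — sample mean vector:
  mean(X_1) = (1 + 3 + 7 + 4 + 5 + 5) / 6 = 25/6 = 4.1667
  mean(X_2) = (4 + 5 + 2 + 8 + 9 + 7) / 6 = 35/6 = 5.8333
  x̄ = (4.1667, 5.8333),  deviation x̄ - mu_0 = (4.1667, 5.8333) - (3, 8) = (1.1667, -2.1667).

Step 2 — sample covariance matrix, S[i,j] = (1/(n-1)) · Σ_k (x_{k,i} - mean_i) · (x_{k,j} - mean_j), divisor n-1 = 5:
  S[X_1,X_1] = ((-3.1667)·(-3.1667) + (-1.1667)·(-1.1667) + (2.8333)·(2.8333) + (-0.1667)·(-0.1667) + (0.8333)·(0.8333) + (0.8333)·(0.8333)) / 5 = 20.8333/5 = 4.1667
  S[X_1,X_2] = ((-3.1667)·(-1.8333) + (-1.1667)·(-0.8333) + (2.8333)·(-3.8333) + (-0.1667)·(2.1667) + (0.8333)·(3.1667) + (0.8333)·(1.1667)) / 5 = -0.8333/5 = -0.1667
  S[X_2,X_2] = ((-1.8333)·(-1.8333) + (-0.8333)·(-0.8333) + (-3.8333)·(-3.8333) + (2.1667)·(2.1667) + (3.1667)·(3.1667) + (1.1667)·(1.1667)) / 5 = 34.8333/5 = 6.9667
  S = [[4.1667, -0.1667],
 [-0.1667, 6.9667]].

Step 3 — invert S. det(S) = 4.1667·6.9667 - (-0.1667)² = 29.
  S^{-1} = (1/det) · [[d, -b], [-b, a]] = [[0.2402, 0.0057],
 [0.0057, 0.1437]].

Step 4 — quadratic form (x̄ - mu_0)^T · S^{-1} · (x̄ - mu_0):
  S^{-1} · (x̄ - mu_0) = (0.2678, -0.3046),
  (x̄ - mu_0)^T · [...] = (1.1667)·(0.2678) + (-2.1667)·(-0.3046) = 0.9724.

Step 5 — scale by n: T² = 6 · 0.9724 = 5.8345.

T² ≈ 5.8345


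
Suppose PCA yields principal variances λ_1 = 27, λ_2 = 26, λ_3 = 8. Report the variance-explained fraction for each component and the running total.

Step 1 — total variance = trace(Sigma) = Σ λ_i = 27 + 26 + 8 = 61.

Step 2 — fraction explained by component i = λ_i / Σ λ:
  PC1: 27/61 = 0.4426
  PC2: 26/61 = 0.4262
  PC3: 8/61 = 0.1311

Step 3 — cumulative fraction after k components = (λ_1 + ... + λ_k) / Σ λ:
  k = 1: 27/61 = 0.4426
  k = 2: (27 + 26)/61 = 53/61 = 0.8689
  k = 3: (27 + 26 + 8)/61 = 61/61 = 1

Summary (fraction, with percent):

explained: PC1 0.4426 (44.26%), PC2 0.4262 (42.62%), PC3 0.1311 (13.11%);  cumulative: 0.4426, 0.8689, 1


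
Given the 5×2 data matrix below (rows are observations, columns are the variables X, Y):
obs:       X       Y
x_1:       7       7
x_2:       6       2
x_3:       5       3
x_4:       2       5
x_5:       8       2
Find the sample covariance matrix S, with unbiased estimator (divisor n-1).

Step 1 — column means:
  mean(X) = (7 + 6 + 5 + 2 + 8) / 5 = 28/5 = 5.6
  mean(Y) = (7 + 2 + 3 + 5 + 2) / 5 = 19/5 = 3.8

Step 2 — sample covariance S[i,j] = (1/(n-1)) · Σ_k (x_{k,i} - mean_i) · (x_{k,j} - mean_j), with n-1 = 4.
  S[X,X] = ((1.4)·(1.4) + (0.4)·(0.4) + (-0.6)·(-0.6) + (-3.6)·(-3.6) + (2.4)·(2.4)) / 4 = 21.2/4 = 5.3
  S[X,Y] = ((1.4)·(3.2) + (0.4)·(-1.8) + (-0.6)·(-0.8) + (-3.6)·(1.2) + (2.4)·(-1.8)) / 4 = -4.4/4 = -1.1
  S[Y,Y] = ((3.2)·(3.2) + (-1.8)·(-1.8) + (-0.8)·(-0.8) + (1.2)·(1.2) + (-1.8)·(-1.8)) / 4 = 18.8/4 = 4.7

S is symmetric (S[j,i] = S[i,j]). Assembling:

S = [[5.3, -1.1],
 [-1.1, 4.7]]


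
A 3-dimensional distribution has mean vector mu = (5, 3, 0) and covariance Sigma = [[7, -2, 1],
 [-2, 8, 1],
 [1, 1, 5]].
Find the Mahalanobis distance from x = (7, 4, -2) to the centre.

Step 1 — centre the observation: (x - mu) = (2, 1, -2).

Step 2 — invert Sigma (cofactor / det for 3×3, or solve directly):
  Sigma^{-1} = [[0.1618, 0.0456, -0.0415],
 [0.0456, 0.1411, -0.0373],
 [-0.0415, -0.0373, 0.2158]].

Step 3 — form the quadratic (x - mu)^T · Sigma^{-1} · (x - mu):
  Sigma^{-1} · (x - mu) = (0.4523, 0.3071, -0.5519).
  (x - mu)^T · [Sigma^{-1} · (x - mu)] = (2)·(0.4523) + (1)·(0.3071) + (-2)·(-0.5519) = 2.3154.

Step 4 — take square root: d = √(2.3154) ≈ 1.5216.

d(x, mu) = √(2.3154) ≈ 1.5216


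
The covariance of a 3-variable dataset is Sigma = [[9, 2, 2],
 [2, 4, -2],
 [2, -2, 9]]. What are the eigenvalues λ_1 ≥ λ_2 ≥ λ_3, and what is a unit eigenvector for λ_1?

Step 1 — characteristic polynomial p(λ) = det(λI - Sigma) = λ³ - tr·λ² + c_1·λ - det, where tr = trace, c_1 = sum of the principal 2×2 minors, det = det(Sigma):
  tr = 9 + 4 + 9 = 22,
  c_1 = (9·4 - (2)²) + (9·9 - (2)²) + (4·9 - (-2)²) = 32 + 77 + 32 = 141,
  det = 9·(4·9 - (-2)²) - (2)·((2)·9 - (-2)·(2)) + (2)·((2)·(-2) - 4·(2)) = 9·(32) - (2)·(22) + (2)·(-12) = 220.
  So p(λ) = λ³ - 22λ² + 141λ - 220.
Step 2 — look for an integer root (rational root theorem: any rational root is an integer divisor of 220). Testing λ = 11:
  p(11) = 1331 - 2662 + 1551 - 220 = 0  ✓
  Dividing out (λ - 11): p(λ) = (λ - 11)(λ² - 11λ + 20).
Step 3 — remaining eigenvalues from the quadratic λ² - 11λ + 20 = 0:
  Δ = 11² - 4·20 = 121 - 80 = 41,  λ = (11 ± √41)/2 = (11 ± 6.4031)/2 ≈ 8.7016 or 2.2984.
  Sorted: λ_1 = 11,  λ_2 = 8.7016,  λ_3 = 2.2984  (check: sum = 22 = tr ✓).

Step 4 — unit eigenvector for λ_1 = 11: v spans the null space of (Sigma - λ_1 I), whose rows are
  r_1 = (-2, 2, 2),  r_2 = (2, -7, -2),  r_3 = (2, -2, -2).
  v is orthogonal to every row, so take v ∝ r_1 × r_2 = ((2)·(-2) - (2)·(-7), (2)·(2) - (-2)·(-2), (-2)·(-7) - (2)·(2)) = (10, 0, 10).
  Rescale (divide by 10): u = (1, 0, 1).
  ||u|| = √((1)² + (0)² + (1)²) = √(2) ≈ 1.4142,  v_1 = u/||u|| ≈ (0.7071, 0, 0.7071) (||v_1|| = 1).

λ_1 = 11,  λ_2 = 8.7016,  λ_3 = 2.2984;  v_1 ≈ (0.7071, 0, 0.7071)


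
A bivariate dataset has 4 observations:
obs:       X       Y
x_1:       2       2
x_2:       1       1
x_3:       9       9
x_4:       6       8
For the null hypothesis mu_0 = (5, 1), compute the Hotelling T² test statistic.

Step 1 — sample mean vector:
  mean(X) = (2 + 1 + 9 + 6) / 4 = 18/4 = 4.5
  mean(Y) = (2 + 1 + 9 + 8) / 4 = 20/4 = 5
  x̄ = (4.5, 5),  deviation x̄ - mu_0 = (4.5, 5) - (5, 1) = (-0.5, 4).

Step 2 — sample covariance matrix, S[i,j] = (1/(n-1)) · Σ_k (x_{k,i} - mean_i) · (x_{k,j} - mean_j), divisor n-1 = 3:
  S[X,X] = ((-2.5)·(-2.5) + (-3.5)·(-3.5) + (4.5)·(4.5) + (1.5)·(1.5)) / 3 = 41/3 = 13.6667
  S[X,Y] = ((-2.5)·(-3) + (-3.5)·(-4) + (4.5)·(4) + (1.5)·(3)) / 3 = 44/3 = 14.6667
  S[Y,Y] = ((-3)·(-3) + (-4)·(-4) + (4)·(4) + (3)·(3)) / 3 = 50/3 = 16.6667
  S = [[13.6667, 14.6667],
 [14.6667, 16.6667]].

Step 3 — invert S. det(S) = 13.6667·16.6667 - (14.6667)² = 12.6667.
  S^{-1} = (1/det) · [[d, -b], [-b, a]] = [[1.3158, -1.1579],
 [-1.1579, 1.0789]].

Step 4 — quadratic form (x̄ - mu_0)^T · S^{-1} · (x̄ - mu_0):
  S^{-1} · (x̄ - mu_0) = (-5.2895, 4.8947),
  (x̄ - mu_0)^T · [...] = (-0.5)·(-5.2895) + (4)·(4.8947) = 22.2237.

Step 5 — scale by n: T² = 4 · 22.2237 = 88.8947.

T² ≈ 88.8947


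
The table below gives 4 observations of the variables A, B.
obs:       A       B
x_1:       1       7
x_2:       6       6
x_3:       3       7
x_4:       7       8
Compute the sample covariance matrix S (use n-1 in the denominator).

Step 1 — column means:
  mean(A) = (1 + 6 + 3 + 7) / 4 = 17/4 = 4.25
  mean(B) = (7 + 6 + 7 + 8) / 4 = 28/4 = 7

Step 2 — sample covariance S[i,j] = (1/(n-1)) · Σ_k (x_{k,i} - mean_i) · (x_{k,j} - mean_j), with n-1 = 3.
  S[A,A] = ((-3.25)·(-3.25) + (1.75)·(1.75) + (-1.25)·(-1.25) + (2.75)·(2.75)) / 3 = 22.75/3 = 7.5833
  S[A,B] = ((-3.25)·(0) + (1.75)·(-1) + (-1.25)·(0) + (2.75)·(1)) / 3 = 1/3 = 0.3333
  S[B,B] = ((0)·(0) + (-1)·(-1) + (0)·(0) + (1)·(1)) / 3 = 2/3 = 0.6667

S is symmetric (S[j,i] = S[i,j]). Assembling:

S = [[7.5833, 0.3333],
 [0.3333, 0.6667]]


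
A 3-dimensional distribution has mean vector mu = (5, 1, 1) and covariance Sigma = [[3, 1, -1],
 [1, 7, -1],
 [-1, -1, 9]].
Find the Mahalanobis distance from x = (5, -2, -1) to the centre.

Step 1 — centre the observation: (x - mu) = (0, -3, -2).

Step 2 — invert Sigma (cofactor / det for 3×3, or solve directly):
  Sigma^{-1} = [[0.3605, -0.0465, 0.0349],
 [-0.0465, 0.1512, 0.0116],
 [0.0349, 0.0116, 0.1163]].

Step 3 — form the quadratic (x - mu)^T · Sigma^{-1} · (x - mu):
  Sigma^{-1} · (x - mu) = (0.0698, -0.4767, -0.2674).
  (x - mu)^T · [Sigma^{-1} · (x - mu)] = (0)·(0.0698) + (-3)·(-0.4767) + (-2)·(-0.2674) = 1.9651.

Step 4 — take square root: d = √(1.9651) ≈ 1.4018.

d(x, mu) = √(1.9651) ≈ 1.4018


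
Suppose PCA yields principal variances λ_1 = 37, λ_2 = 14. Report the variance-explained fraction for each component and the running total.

Step 1 — total variance = trace(Sigma) = Σ λ_i = 37 + 14 = 51.

Step 2 — fraction explained by component i = λ_i / Σ λ:
  PC1: 37/51 = 0.7255
  PC2: 14/51 = 0.2745

Step 3 — cumulative fraction after k components = (λ_1 + ... + λ_k) / Σ λ:
  k = 1: 37/51 = 0.7255
  k = 2: (37 + 14)/51 = 51/51 = 1

Summary (fraction, with percent):

explained: PC1 0.7255 (72.55%), PC2 0.2745 (27.45%);  cumulative: 0.7255, 1


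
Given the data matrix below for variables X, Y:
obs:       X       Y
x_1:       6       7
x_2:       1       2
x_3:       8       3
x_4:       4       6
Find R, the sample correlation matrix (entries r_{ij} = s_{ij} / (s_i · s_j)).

Step 1 — column means:
  mean(X) = (6 + 1 + 8 + 4) / 4 = 19/4 = 4.75
  mean(Y) = (7 + 2 + 3 + 6) / 4 = 18/4 = 4.5

Step 2 — sample variances and covariances s[i,j] = (1/(n-1)) · Σ_k (x_{k,i} - mean_i) · (x_{k,j} - mean_j), with n-1 = 3:
  s[X,X] = ((1.25)·(1.25) + (-3.75)·(-3.75) + (3.25)·(3.25) + (-0.75)·(-0.75)) / 3 = 26.75/3 = 8.9167
  s[X,Y] = ((1.25)·(2.5) + (-3.75)·(-2.5) + (3.25)·(-1.5) + (-0.75)·(1.5)) / 3 = 6.5/3 = 2.1667
  s[Y,Y] = ((2.5)·(2.5) + (-2.5)·(-2.5) + (-1.5)·(-1.5) + (1.5)·(1.5)) / 3 = 17/3 = 5.6667
  Sample standard deviations s_i = √(s[i,i]):
  s(X) = √(8.9167) = 2.9861
  s(Y) = √(5.6667) = 2.3805

Step 3 — r_{ij} = s_{ij} / (s_i · s_j):
  r[X,X] = 1 (diagonal).
  r[X,Y] = 2.1667 / (2.9861 · 2.3805) = 2.1667 / 7.1083 = 0.3048
  r[Y,Y] = 1 (diagonal).

R is symmetric with unit diagonal. Assembling:

R = [[1, 0.3048],
 [0.3048, 1]]


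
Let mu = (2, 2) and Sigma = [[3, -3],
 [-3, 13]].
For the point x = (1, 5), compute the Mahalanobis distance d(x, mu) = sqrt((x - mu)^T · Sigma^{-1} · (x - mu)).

Step 1 — centre the observation: (x - mu) = (-1, 3).

Step 2 — invert Sigma. det(Sigma) = 3·13 - (-3)² = 30.
  Sigma^{-1} = (1/det) · [[d, -b], [-b, a]] = [[0.4333, 0.1],
 [0.1, 0.1]].

Step 3 — form the quadratic (x - mu)^T · Sigma^{-1} · (x - mu):
  Sigma^{-1} · (x - mu) = (-0.1333, 0.2).
  (x - mu)^T · [Sigma^{-1} · (x - mu)] = (-1)·(-0.1333) + (3)·(0.2) = 0.7333.

Step 4 — take square root: d = √(0.7333) ≈ 0.8563.

d(x, mu) = √(0.7333) ≈ 0.8563


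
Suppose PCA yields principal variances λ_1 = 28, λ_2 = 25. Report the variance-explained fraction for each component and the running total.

Step 1 — total variance = trace(Sigma) = Σ λ_i = 28 + 25 = 53.

Step 2 — fraction explained by component i = λ_i / Σ λ:
  PC1: 28/53 = 0.5283
  PC2: 25/53 = 0.4717

Step 3 — cumulative fraction after k components = (λ_1 + ... + λ_k) / Σ λ:
  k = 1: 28/53 = 0.5283
  k = 2: (28 + 25)/53 = 53/53 = 1

Summary (fraction, with percent):

explained: PC1 0.5283 (52.83%), PC2 0.4717 (47.17%);  cumulative: 0.5283, 1


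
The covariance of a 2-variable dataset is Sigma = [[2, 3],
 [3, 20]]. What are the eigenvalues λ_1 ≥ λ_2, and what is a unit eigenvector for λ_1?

Step 1 — characteristic polynomial of 2×2 Sigma:
  det(Sigma - λI) = λ² - trace · λ + det = 0.
  trace = 2 + 20 = 22, det = 2·20 - (3)² = 31.
Step 2 — discriminant:
  Δ = trace² - 4·det = 484 - 124 = 360.
Step 3 — eigenvalues:
  λ = (trace ± √Δ)/2 = (22 ± 18.9737)/2,
  λ_1 = 20.4868,  λ_2 = 1.5132.

Step 4 — unit eigenvector for λ_1: solve (Sigma - λ_1 I)v = 0. First row:
  (2 - 20.4868)·v_x + (3)·v_y = 0, i.e. (-18.4868)·v_x + (3)·v_y = 0,
  so v ∝ (b, λ_1 - a) = (3, 18.4868) = u.
  ||u|| = √((3)² + (18.4868)²) = √(350.763) ≈ 18.7287,
  v_1 = u/||u|| ≈ (0.1602, 0.9871) (||v_1|| = 1).

λ_1 = 20.4868,  λ_2 = 1.5132;  v_1 ≈ (0.1602, 0.9871)
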